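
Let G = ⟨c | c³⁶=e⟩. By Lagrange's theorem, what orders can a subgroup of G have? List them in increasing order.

|G| = 36 = 2² · 3². By Lagrange's theorem the order of any subgroup divides 36; the divisors of 36 are 1, 2, 3, 4, 6, 9, 12, 18, 36.

Answer: 1, 2, 3, 4, 6, 9, 12, 18, 36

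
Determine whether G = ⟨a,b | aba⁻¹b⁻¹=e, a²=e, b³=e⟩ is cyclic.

|G| = 6. The element ab has order 6 (its powers give 6 distinct elements), so ⟨ab⟩ = G and G is cyclic.

Answer: Yes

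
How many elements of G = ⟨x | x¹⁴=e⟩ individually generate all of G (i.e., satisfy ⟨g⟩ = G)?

G is cyclic of order 14. An element generates G iff its order is 14, and a cyclic group of order 14 has exactly φ(14) = 6 such elements.

Answer: 6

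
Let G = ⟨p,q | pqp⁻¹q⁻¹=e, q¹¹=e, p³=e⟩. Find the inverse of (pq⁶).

The order of (pq⁶) is 33 (smallest k with (pq⁶)ᵏ = e), so (pq⁶)⁻¹ = (pq⁶)³² = p²q⁵.
Check: (pq⁶) · (p²q⁵) → (pq⁶) · p² = q⁶;   (q⁶) · q⁵ = e, giving e as required.

Answer: p²q⁵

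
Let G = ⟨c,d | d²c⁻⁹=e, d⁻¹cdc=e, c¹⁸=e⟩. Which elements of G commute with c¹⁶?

⟨c¹⁶⟩ ⊆ C_G(c¹⁶) since powers of c¹⁶ commute with c¹⁶; so |C_G(c¹⁶)| ≥ |⟨c¹⁶⟩| = 9.
By orbit–stabilizer, |C_G(c¹⁶)| = |G| / |conj. class of c¹⁶| = 36 / 2 = 18.
The 18 elements commuting with c¹⁶ are {e, c, c², c³, c⁴, c⁵, c⁶, c⁷, c⁸, c⁹, c¹⁰, c¹¹, c¹², c¹³, c¹⁴, c¹⁵, c¹⁶, c¹⁷}.

Answer: {e, c, c², c³, c⁴, c⁵, c⁶, c⁷, c⁸, c⁹, c¹⁰, c¹¹, c¹², c¹³, c¹⁴, c¹⁵, c¹⁶, c¹⁷}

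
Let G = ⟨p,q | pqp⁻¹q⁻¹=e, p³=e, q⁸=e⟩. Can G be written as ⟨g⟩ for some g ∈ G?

|G| = 24. The element pq has order 24 (its powers give 24 distinct elements), so ⟨pq⟩ = G and G is cyclic.

Answer: Yes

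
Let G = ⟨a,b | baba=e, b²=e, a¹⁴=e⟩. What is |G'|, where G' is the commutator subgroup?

G' = [G, G] is generated by all commutators. The generator-pair commutators are: [a, b] = a².
The subgroup they normally generate is {e, a², a⁴, a⁶, a⁸, a¹⁰, a¹²}, of order 7.
Check: |G/G'| = 28/7 = 4 is the order of the abelianisation.

Answer: 7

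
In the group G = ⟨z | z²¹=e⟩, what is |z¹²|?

Compute successive powers until reaching e:
  (z¹²)¹ = z¹², (z¹²)² = z³, (z¹²)³ = z¹⁵, (z¹²)⁴ = z⁶, (z¹²)⁵ = z¹⁸, (z¹²)⁶ = z⁹, (z¹²)⁷ = e.
The smallest positive k with (z¹²)ᵏ = e is 7.

Answer: 7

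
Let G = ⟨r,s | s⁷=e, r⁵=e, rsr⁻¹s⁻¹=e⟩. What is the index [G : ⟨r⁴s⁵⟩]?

First find ord(r⁴s⁵) by computing successive powers:
  (r⁴s⁵)¹ = r⁴s⁵, (r⁴s⁵)² = r³s³, (r⁴s⁵)³ = r²s, (r⁴s⁵)⁴ = rs⁶, (r⁴s⁵)⁵ = s⁴, (r⁴s⁵)⁶ = r⁴s², (r⁴s⁵)⁷ = r³, (r⁴s⁵)⁸ = r²s⁵, (r⁴s⁵)⁹ = rs³, (r⁴s⁵)¹⁰ = s, (r⁴s⁵)¹¹ = r⁴s⁶, (r⁴s⁵)¹² = r³s⁴, (r⁴s⁵)¹³ = r²s², (r⁴s⁵)¹⁴ = r, (r⁴s⁵)¹⁵ = s⁵, (r⁴s⁵)¹⁶ = r⁴s³, (r⁴s⁵)¹⁷ = r³s, (r⁴s⁵)¹⁸ = r²s⁶, (r⁴s⁵)¹⁹ = rs⁴, (r⁴s⁵)²⁰ = s², (r⁴s⁵)²¹ = r⁴, (r⁴s⁵)²² = r³s⁵, (r⁴s⁵)²³ = r²s³, (r⁴s⁵)²⁴ = rs, (r⁴s⁵)²⁵ = s⁶, (r⁴s⁵)²⁶ = r⁴s⁴, (r⁴s⁵)²⁷ = r³s², (r⁴s⁵)²⁸ = r², (r⁴s⁵)²⁹ = rs⁵, (r⁴s⁵)³⁰ = s³, (r⁴s⁵)³¹ = r⁴s, (r⁴s⁵)³² = r³s⁶, (r⁴s⁵)³³ = r²s⁴, (r⁴s⁵)³⁴ = rs², (r⁴s⁵)³⁵ = e.
So |⟨r⁴s⁵⟩| = ord(r⁴s⁵) = 35. With |G| = 35, by Lagrange [G : ⟨r⁴s⁵⟩] = 35/35 = 1.

Answer: 1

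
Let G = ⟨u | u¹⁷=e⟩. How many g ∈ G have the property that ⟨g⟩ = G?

G is cyclic of order 17. An element generates G iff its order is 17, and a cyclic group of order 17 has exactly φ(17) = 16 such elements.

Answer: 16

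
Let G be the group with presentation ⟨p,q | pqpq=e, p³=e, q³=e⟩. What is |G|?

Enumerate words in the generators, reducing via the relations: the distinct elements are
  {e, p, q, pq, p², q², pq², p²q, qp², q²p, pq²p, p²q²}.
No further products give new elements, so |G| = 12.

Answer: 12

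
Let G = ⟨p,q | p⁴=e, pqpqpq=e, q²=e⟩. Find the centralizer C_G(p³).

⟨p³⟩ ⊆ C_G(p³) since powers of p³ commute with p³; so |C_G(p³)| ≥ |⟨p³⟩| = 4.
By orbit–stabilizer, |C_G(p³)| = |G| / |conj. class of p³| = 24 / 6 = 4.
The 4 elements commuting with p³ are {e, p, p², p³}.

Answer: {e, p, p², p³}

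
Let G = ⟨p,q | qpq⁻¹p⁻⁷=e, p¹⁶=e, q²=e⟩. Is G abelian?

p·q = pq but q·p = p⁷q, so p·q ≠ q·p and G is not abelian.

Answer: No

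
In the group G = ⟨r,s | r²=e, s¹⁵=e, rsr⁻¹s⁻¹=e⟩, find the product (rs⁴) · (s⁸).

Compute (rs⁴) · (s⁸) by multiplying left to right and reducing via the relations at each step:
  (rs⁴) · s⁸ = rs¹²

Answer: rs¹²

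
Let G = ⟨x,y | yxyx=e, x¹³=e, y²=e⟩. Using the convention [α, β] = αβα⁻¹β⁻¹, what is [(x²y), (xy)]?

[(x²y), (xy)] = (x²y)·(xy)·(x²y)⁻¹·(xy)⁻¹.
  (x²y) · (xy) = x
  x · (x²y) = x³y
  (x³y) · (xy) = x²

Answer: x²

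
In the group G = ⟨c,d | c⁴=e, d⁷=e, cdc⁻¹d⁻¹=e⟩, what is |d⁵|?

Compute successive powers until reaching e:
  (d⁵)¹ = d⁵, (d⁵)² = d³, (d⁵)³ = d, (d⁵)⁴ = d⁶, (d⁵)⁵ = d⁴, (d⁵)⁶ = d², (d⁵)⁷ = e.
The smallest positive k with (d⁵)ᵏ = e is 7.

Answer: 7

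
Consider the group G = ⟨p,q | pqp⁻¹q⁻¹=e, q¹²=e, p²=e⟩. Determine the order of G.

Enumerate words in the generators, reducing via the relations: the distinct elements are
  {e, p, q, pq, q², q³, q⁴, q⁵, q⁶, q⁷, q⁸, q⁹, pq², pq³, pq⁴, pq⁵, pq⁶, pq⁷, pq⁸, pq⁹, q¹¹, q¹⁰, pq¹¹, pq¹⁰}.
No further products give new elements, so |G| = 24.

Answer: 24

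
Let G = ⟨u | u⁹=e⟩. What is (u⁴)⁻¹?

The order of (u⁴) is 9 (smallest k with (u⁴)ᵏ = e), so (u⁴)⁻¹ = (u⁴)⁸ = u⁵.
Check: (u⁴) · (u⁵) → (u⁴) · u⁵ = e, giving e as required.

Answer: u⁵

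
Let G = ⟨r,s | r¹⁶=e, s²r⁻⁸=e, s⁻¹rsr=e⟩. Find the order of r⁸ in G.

Compute successive powers until reaching e:
  (r⁸)¹ = r⁸, (r⁸)² = e.
The smallest positive k with (r⁸)ᵏ = e is 2.

Answer: 2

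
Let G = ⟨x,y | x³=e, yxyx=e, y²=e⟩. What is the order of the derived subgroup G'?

G' = [G, G] is generated by all commutators. The generator-pair commutators are: [x, y] = x².
The subgroup they normally generate is {e, x, x²}, of order 3.
Check: |G/G'| = 6/3 = 2 is the order of the abelianisation.

Answer: 3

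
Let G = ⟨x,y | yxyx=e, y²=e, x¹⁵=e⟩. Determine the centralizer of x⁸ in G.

⟨x⁸⟩ ⊆ C_G(x⁸) since powers of x⁸ commute with x⁸; so |C_G(x⁸)| ≥ |⟨x⁸⟩| = 15.
By orbit–stabilizer, |C_G(x⁸)| = |G| / |conj. class of x⁸| = 30 / 2 = 15.
The 15 elements commuting with x⁸ are {e, x, x², x³, x⁴, x⁵, x⁶, x⁷, x⁸, x⁹, x¹⁰, x¹¹, x¹², x¹³, x¹⁴}.

Answer: {e, x, x², x³, x⁴, x⁵, x⁶, x⁷, x⁸, x⁹, x¹⁰, x¹¹, x¹², x¹³, x¹⁴}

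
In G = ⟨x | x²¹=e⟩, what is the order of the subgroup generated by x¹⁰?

|⟨x¹⁰⟩| equals the order of x¹⁰. Compute successive powers until reaching e:
  (x¹⁰)¹ = x¹⁰, (x¹⁰)² = x²⁰, (x¹⁰)³ = x⁹, (x¹⁰)⁴ = x¹⁹, (x¹⁰)⁵ = x⁸, (x¹⁰)⁶ = x¹⁸, (x¹⁰)⁷ = x⁷, (x¹⁰)⁸ = x¹⁷, (x¹⁰)⁹ = x⁶, (x¹⁰)¹⁰ = x¹⁶, (x¹⁰)¹¹ = x⁵, (x¹⁰)¹² = x¹⁵, (x¹⁰)¹³ = x⁴, (x¹⁰)¹⁴ = x¹⁴, (x¹⁰)¹⁵ = x³, (x¹⁰)¹⁶ = x¹³, (x¹⁰)¹⁷ = x², (x¹⁰)¹⁸ = x¹², (x¹⁰)¹⁹ = x, (x¹⁰)²⁰ = x¹¹, (x¹⁰)²¹ = e.
The smallest positive k with (x¹⁰)ᵏ = e is 21, so |⟨x¹⁰⟩| = 21.

Answer: 21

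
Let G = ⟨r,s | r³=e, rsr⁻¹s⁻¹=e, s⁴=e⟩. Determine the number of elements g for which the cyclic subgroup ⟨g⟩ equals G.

G is cyclic of order 12. An element generates G iff its order is 12, and a cyclic group of order 12 has exactly φ(12) = 4 such elements.

Answer: 4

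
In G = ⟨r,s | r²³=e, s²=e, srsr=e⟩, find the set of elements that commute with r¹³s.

⟨r¹³s⟩ ⊆ C_G(r¹³s) since powers of r¹³s commute with r¹³s; so |C_G(r¹³s)| ≥ |⟨r¹³s⟩| = 2.
By orbit–stabilizer, |C_G(r¹³s)| = |G| / |conj. class of r¹³s| = 46 / 23 = 2.
The 2 elements commuting with r¹³s are {e, r¹³s}.

Answer: {e, r¹³s}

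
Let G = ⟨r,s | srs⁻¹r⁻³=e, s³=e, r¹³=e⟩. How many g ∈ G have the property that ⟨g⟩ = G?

⟨g⟩ = G would require ord(g) = |G| = 39, but the maximum element order in G is 13 < 39. So G is not cyclic and no single element generates it: the count is 0.

Answer: 0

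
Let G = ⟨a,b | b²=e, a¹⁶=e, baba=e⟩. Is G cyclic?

Every cyclic group is abelian. But a·b = ab while b·a = a¹⁵b, so a·b ≠ b·a and G is not abelian. Hence G is not cyclic.

Answer: No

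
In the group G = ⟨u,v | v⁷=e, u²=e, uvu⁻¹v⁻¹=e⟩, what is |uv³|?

Compute successive powers until reaching e:
  (uv³)¹ = uv³, (uv³)² = v⁶, (uv³)³ = uv², (uv³)⁴ = v⁵, (uv³)⁵ = uv, (uv³)⁶ = v⁴, (uv³)⁷ = u, (uv³)⁸ = v³, (uv³)⁹ = uv⁶, (uv³)¹⁰ = v², (uv³)¹¹ = uv⁵, (uv³)¹² = v, (uv³)¹³ = uv⁴, (uv³)¹⁴ = e.
The smallest positive k with (uv³)ᵏ = e is 14.

Answer: 14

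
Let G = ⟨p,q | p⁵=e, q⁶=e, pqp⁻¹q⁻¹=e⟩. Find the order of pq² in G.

Compute successive powers until reaching e:
  (pq²)¹ = pq², (pq²)² = p²q⁴, (pq²)³ = p³, (pq²)⁴ = p⁴q², (pq²)⁵ = q⁴, (pq²)⁶ = p, (pq²)⁷ = p²q², (pq²)⁸ = p³q⁴, (pq²)⁹ = p⁴, (pq²)¹⁰ = q², (pq²)¹¹ = pq⁴, (pq²)¹² = p², (pq²)¹³ = p³q², (pq²)¹⁴ = p⁴q⁴, (pq²)¹⁵ = e.
The smallest positive k with (pq²)ᵏ = e is 15.

Answer: 15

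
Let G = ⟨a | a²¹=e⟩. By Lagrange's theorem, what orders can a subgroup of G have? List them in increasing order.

|G| = 21 = 3 · 7. By Lagrange's theorem the order of any subgroup divides 21; the divisors of 21 are 1, 3, 7, 21.

Answer: 1, 3, 7, 21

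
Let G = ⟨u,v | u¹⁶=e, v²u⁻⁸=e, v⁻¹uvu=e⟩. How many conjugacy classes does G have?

The conjugacy classes (representative and size) are:
  [e] (size 1), [u] (size 2), [u¹⁴] (size 2), [u³] (size 2), [u¹²] (size 2), [u⁵] (size 2), [u¹⁰] (size 2), [u⁷] (size 2), [u⁸] (size 1), [u⁶v] (size 8), [u³v⁻¹] (size 8).
Class equation: 1 + 2 + 2 + 2 + 2 + 2 + 2 + 2 + 1 + 8 + 8 = 32 = |G|. So G has 11 conjugacy classes.

Answer: 11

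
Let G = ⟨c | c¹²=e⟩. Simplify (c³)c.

Compute (c³) · c by multiplying left to right and reducing via the relations at each step:
  (c³) · c = c⁴

Answer: c⁴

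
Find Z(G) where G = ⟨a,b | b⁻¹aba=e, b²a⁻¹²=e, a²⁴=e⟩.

An element z ∈ Z(G) iff z commutes with every generator.
For example a¹² is central: (a¹²)·a = a¹³ = a·(a¹²); (a¹²)·b = b⁻¹ = b·(a¹²).
Whereas a ∉ Z(G) since a·b = ab ≠ a¹¹b⁻¹ = b·a.
Checking each of the 48 elements this way gives Z(G) = {e, a¹²}, of order 2.

Answer: {e, a¹²}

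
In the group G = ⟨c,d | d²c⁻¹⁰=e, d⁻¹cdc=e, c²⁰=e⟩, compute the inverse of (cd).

The order of (cd) is 4 (smallest k with (cd)ᵏ = e), so (cd)⁻¹ = (cd)³ = cd⁻¹.
Check: (cd) · (cd⁻¹) → (cd) · c = d;   d · d⁻¹ = e, giving e as required.

Answer: cd⁻¹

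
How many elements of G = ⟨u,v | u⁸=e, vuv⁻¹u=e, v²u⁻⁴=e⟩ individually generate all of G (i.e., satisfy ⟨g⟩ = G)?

⟨g⟩ = G would require ord(g) = |G| = 16, but the maximum element order in G is 8 < 16. So G is not cyclic and no single element generates it: the count is 0.

Answer: 0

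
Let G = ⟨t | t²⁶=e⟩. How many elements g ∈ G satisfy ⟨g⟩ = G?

G is cyclic of order 26. An element generates G iff its order is 26, and a cyclic group of order 26 has exactly φ(26) = 12 such elements.

Answer: 12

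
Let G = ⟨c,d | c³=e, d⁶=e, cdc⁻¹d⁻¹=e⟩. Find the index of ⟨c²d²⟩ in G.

First find ord(c²d²) by computing successive powers:
  (c²d²)¹ = c²d², (c²d²)² = cd⁴, (c²d²)³ = e.
So |⟨c²d²⟩| = ord(c²d²) = 3. With |G| = 18, by Lagrange [G : ⟨c²d²⟩] = 18/3 = 6.

Answer: 6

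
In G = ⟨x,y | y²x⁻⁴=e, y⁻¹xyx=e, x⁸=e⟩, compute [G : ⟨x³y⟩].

First find ord(x³y) by computing successive powers:
  (x³y)¹ = x³y, (x³y)² = x⁴, (x³y)³ = x³y⁻¹, (x³y)⁴ = e.
So |⟨x³y⟩| = ord(x³y) = 4. With |G| = 16, by Lagrange [G : ⟨x³y⟩] = 16/4 = 4.

Answer: 4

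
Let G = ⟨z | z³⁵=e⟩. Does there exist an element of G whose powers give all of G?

|G| = 35. The element z has order 35 (its powers give 35 distinct elements), so ⟨z⟩ = G and G is cyclic.

Answer: Yes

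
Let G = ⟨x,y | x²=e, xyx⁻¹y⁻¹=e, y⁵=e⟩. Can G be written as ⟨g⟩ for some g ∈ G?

|G| = 10. The element xy has order 10 (its powers give 10 distinct elements), so ⟨xy⟩ = G and G is cyclic.

Answer: Yes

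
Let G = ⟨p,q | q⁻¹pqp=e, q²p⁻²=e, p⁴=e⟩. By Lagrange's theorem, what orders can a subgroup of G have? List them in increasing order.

|G| = 8 = 2³. By Lagrange's theorem the order of any subgroup divides 8; the divisors of 8 are 1, 2, 4, 8.

Answer: 1, 2, 4, 8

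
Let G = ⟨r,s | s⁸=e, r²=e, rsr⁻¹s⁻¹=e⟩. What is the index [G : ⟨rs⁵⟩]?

First find ord(rs⁵) by computing successive powers:
  (rs⁵)¹ = rs⁵, (rs⁵)² = s², (rs⁵)³ = rs⁷, (rs⁵)⁴ = s⁴, (rs⁵)⁵ = rs, (rs⁵)⁶ = s⁶, (rs⁵)⁷ = rs³, (rs⁵)⁸ = e.
So |⟨rs⁵⟩| = ord(rs⁵) = 8. With |G| = 16, by Lagrange [G : ⟨rs⁵⟩] = 16/8 = 2.

Answer: 2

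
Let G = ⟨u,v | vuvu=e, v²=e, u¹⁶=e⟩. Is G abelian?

u·v = uv but v·u = u¹⁵v, so u·v ≠ v·u and G is not abelian.

Answer: No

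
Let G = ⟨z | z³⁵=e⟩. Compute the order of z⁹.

Compute successive powers until reaching e:
  (z⁹)¹ = z⁹, (z⁹)² = z¹⁸, (z⁹)³ = z²⁷, (z⁹)⁴ = z, (z⁹)⁵ = z¹⁰, (z⁹)⁶ = z¹⁹, (z⁹)⁷ = z²⁸, (z⁹)⁸ = z², (z⁹)⁹ = z¹¹, (z⁹)¹⁰ = z²⁰, (z⁹)¹¹ = z²⁹, (z⁹)¹² = z³, (z⁹)¹³ = z¹², (z⁹)¹⁴ = z²¹, (z⁹)¹⁵ = z³⁰, (z⁹)¹⁶ = z⁴, (z⁹)¹⁷ = z¹³, (z⁹)¹⁸ = z²², (z⁹)¹⁹ = z³¹, (z⁹)²⁰ = z⁵, (z⁹)²¹ = z¹⁴, (z⁹)²² = z²³, (z⁹)²³ = z³², (z⁹)²⁴ = z⁶, (z⁹)²⁵ = z¹⁵, (z⁹)²⁶ = z²⁴, (z⁹)²⁷ = z³³, (z⁹)²⁸ = z⁷, (z⁹)²⁹ = z¹⁶, (z⁹)³⁰ = z²⁵, (z⁹)³¹ = z³⁴, (z⁹)³² = z⁸, (z⁹)³³ = z¹⁷, (z⁹)³⁴ = z²⁶, (z⁹)³⁵ = e.
The smallest positive k with (z⁹)ᵏ = e is 35.

Answer: 35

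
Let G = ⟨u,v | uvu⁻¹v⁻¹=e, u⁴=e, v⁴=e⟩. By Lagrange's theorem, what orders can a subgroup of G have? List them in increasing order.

|G| = 16 = 2⁴. By Lagrange's theorem the order of any subgroup divides 16; the divisors of 16 are 1, 2, 4, 8, 16.

Answer: 1, 2, 4, 8, 16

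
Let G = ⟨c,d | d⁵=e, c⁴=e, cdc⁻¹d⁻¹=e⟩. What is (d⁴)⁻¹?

The order of (d⁴) is 5 (smallest k with (d⁴)ᵏ = e), so (d⁴)⁻¹ = (d⁴)⁴ = d.
Check: (d⁴) · d → (d⁴) · d = e, giving e as required.

Answer: d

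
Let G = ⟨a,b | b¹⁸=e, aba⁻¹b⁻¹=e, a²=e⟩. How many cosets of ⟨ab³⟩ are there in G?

First find ord(ab³) by computing successive powers:
  (ab³)¹ = ab³, (ab³)² = b⁶, (ab³)³ = ab⁹, (ab³)⁴ = b¹², (ab³)⁵ = ab¹⁵, (ab³)⁶ = e.
So |⟨ab³⟩| = ord(ab³) = 6. With |G| = 36, by Lagrange [G : ⟨ab³⟩] = 36/6 = 6.

Answer: 6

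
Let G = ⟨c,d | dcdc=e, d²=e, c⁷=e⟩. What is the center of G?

An element z ∈ Z(G) iff z commutes with every generator.
For example e is central: e·c = c = c·e; e·d = d = d·e.
Whereas c ∉ Z(G) since c·d = cd ≠ c⁶d = d·c.
Checking each of the 14 elements this way gives Z(G) = {e}, of order 1.

Answer: {e}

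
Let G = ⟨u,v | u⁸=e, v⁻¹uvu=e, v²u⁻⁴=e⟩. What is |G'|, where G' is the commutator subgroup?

G' = [G, G] is generated by all commutators. The generator-pair commutators are: [u, v] = u².
The subgroup they normally generate is {e, u², u⁴, u⁶}, of order 4.
Check: |G/G'| = 16/4 = 4 is the order of the abelianisation.

Answer: 4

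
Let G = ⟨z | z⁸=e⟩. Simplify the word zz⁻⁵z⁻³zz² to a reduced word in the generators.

Multiply left to right, reducing at each step:
  z · z⁻⁵ = z⁴
  (z⁴) · z⁻³ = z
  z · z = z²
  (z²) · z² = z⁴

Answer: z⁴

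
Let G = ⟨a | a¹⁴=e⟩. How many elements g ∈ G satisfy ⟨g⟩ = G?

G is cyclic of order 14. An element generates G iff its order is 14, and a cyclic group of order 14 has exactly φ(14) = 6 such elements.

Answer: 6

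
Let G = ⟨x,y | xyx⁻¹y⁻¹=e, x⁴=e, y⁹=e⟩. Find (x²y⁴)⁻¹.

The order of (x²y⁴) is 18 (smallest k with (x²y⁴)ᵏ = e), so (x²y⁴)⁻¹ = (x²y⁴)¹⁷ = x²y⁵.
Check: (x²y⁴) · (x²y⁵) → (x²y⁴) · x² = y⁴;   (y⁴) · y⁵ = e, giving e as required.

Answer: x²y⁵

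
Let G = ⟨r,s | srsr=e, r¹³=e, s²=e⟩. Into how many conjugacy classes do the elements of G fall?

The conjugacy classes (representative and size) are:
  [e] (size 1), [r¹²] (size 2), [r¹¹] (size 2), [r³] (size 2), [r⁴] (size 2), [r⁸] (size 2), [r⁶] (size 2), [s] (size 13).
Class equation: 1 + 2 + 2 + 2 + 2 + 2 + 2 + 13 = 26 = |G|. So G has 8 conjugacy classes.

Answer: 8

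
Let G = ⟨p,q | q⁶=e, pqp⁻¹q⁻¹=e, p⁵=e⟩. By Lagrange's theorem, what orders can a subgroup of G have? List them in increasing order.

|G| = 30 = 2 · 3 · 5. By Lagrange's theorem the order of any subgroup divides 30; the divisors of 30 are 1, 2, 3, 5, 6, 10, 15, 30.

Answer: 1, 2, 3, 5, 6, 10, 15, 30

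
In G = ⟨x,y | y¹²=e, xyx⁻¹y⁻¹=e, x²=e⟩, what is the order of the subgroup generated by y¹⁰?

|⟨y¹⁰⟩| equals the order of y¹⁰. Compute successive powers until reaching e:
  (y¹⁰)¹ = y¹⁰, (y¹⁰)² = y⁸, (y¹⁰)³ = y⁶, (y¹⁰)⁴ = y⁴, (y¹⁰)⁵ = y², (y¹⁰)⁶ = e.
The smallest positive k with (y¹⁰)ᵏ = e is 6, so |⟨y¹⁰⟩| = 6.

Answer: 6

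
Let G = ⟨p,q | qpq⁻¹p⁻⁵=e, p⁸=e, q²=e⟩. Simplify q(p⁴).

Compute q · (p⁴) by multiplying left to right and reducing via the relations at each step:
  q · p⁴ = p⁴q

Answer: p⁴q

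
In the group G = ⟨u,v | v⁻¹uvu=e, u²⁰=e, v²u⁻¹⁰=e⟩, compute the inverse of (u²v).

The order of (u²v) is 4 (smallest k with (u²v)ᵏ = e), so (u²v)⁻¹ = (u²v)³ = u²v⁻¹.
Check: (u²v) · (u²v⁻¹) → (u²v) · u² = v;   v · v⁻¹ = e, giving e as required.

Answer: u²v⁻¹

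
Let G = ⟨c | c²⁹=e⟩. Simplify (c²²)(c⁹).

Compute (c²²) · (c⁹) by multiplying left to right and reducing via the relations at each step:
  (c²²) · c⁹ = c²

Answer: c²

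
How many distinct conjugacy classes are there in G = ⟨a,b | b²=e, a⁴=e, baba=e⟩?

The conjugacy classes (representative and size) are:
  [e] (size 1), [a] (size 2), [a²] (size 1), [a²b] (size 2), [a³b] (size 2).
Class equation: 1 + 2 + 1 + 2 + 2 = 8 = |G|. So G has 5 conjugacy classes.

Answer: 5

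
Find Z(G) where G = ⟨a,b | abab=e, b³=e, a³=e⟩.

An element z ∈ Z(G) iff z commutes with every generator.
For example e is central: e·a = a = a·e; e·b = b = b·e.
Whereas a ∉ Z(G) since a·b = ab ≠ a²b² = b·a.
Checking each of the 12 elements this way gives Z(G) = {e}, of order 1.

Answer: {e}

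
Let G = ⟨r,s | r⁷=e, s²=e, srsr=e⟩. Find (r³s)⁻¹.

The order of (r³s) is 2 (smallest k with (r³s)ᵏ = e), so (r³s)⁻¹ = (r³s)¹ = r³s.
Check: (r³s) · (r³s) → (r³s) · r³ = s;   s · s = e, giving e as required.

Answer: r³s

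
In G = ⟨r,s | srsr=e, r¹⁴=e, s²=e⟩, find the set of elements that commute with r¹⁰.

⟨r¹⁰⟩ ⊆ C_G(r¹⁰) since powers of r¹⁰ commute with r¹⁰; so |C_G(r¹⁰)| ≥ |⟨r¹⁰⟩| = 7.
By orbit–stabilizer, |C_G(r¹⁰)| = |G| / |conj. class of r¹⁰| = 28 / 2 = 14.
The 14 elements commuting with r¹⁰ are {e, r, r², r³, r⁴, r⁵, r⁶, r⁷, r⁸, r⁹, r¹⁰, r¹¹, r¹², r¹³}.

Answer: {e, r, r², r³, r⁴, r⁵, r⁶, r⁷, r⁸, r⁹, r¹⁰, r¹¹, r¹², r¹³}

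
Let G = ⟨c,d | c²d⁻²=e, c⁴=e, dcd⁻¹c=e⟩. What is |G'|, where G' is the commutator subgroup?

G' = [G, G] is generated by all commutators. The generator-pair commutators are: [c, d] = c².
The subgroup they normally generate is {e, c²}, of order 2.
Check: |G/G'| = 8/2 = 4 is the order of the abelianisation.

Answer: 2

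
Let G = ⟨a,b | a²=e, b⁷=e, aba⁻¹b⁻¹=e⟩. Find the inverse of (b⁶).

The order of (b⁶) is 7 (smallest k with (b⁶)ᵏ = e), so (b⁶)⁻¹ = (b⁶)⁶ = b.
Check: (b⁶) · b → (b⁶) · b = e, giving e as required.

Answer: b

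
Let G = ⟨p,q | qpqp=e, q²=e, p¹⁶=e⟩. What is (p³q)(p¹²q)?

Compute (p³q) · (p¹²q) by multiplying left to right and reducing via the relations at each step:
  (p³q) · p¹² = p⁷q
  (p⁷q) · q = p⁷

Answer: p⁷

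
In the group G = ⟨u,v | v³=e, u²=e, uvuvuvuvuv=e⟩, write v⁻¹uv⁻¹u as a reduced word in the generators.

Multiply left to right, reducing at each step:
  (v²) · u = v²u
  (v²u) · v⁻¹ = v²uv²
  (v²uv²) · u = v²uv²u

Answer: v²uv²u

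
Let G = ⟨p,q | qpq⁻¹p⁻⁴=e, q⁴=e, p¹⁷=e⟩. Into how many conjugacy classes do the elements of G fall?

The conjugacy classes (representative and size) are:
  [e] (size 1), [p⁴] (size 4), [p²] (size 4), [p⁵] (size 4), [p¹¹] (size 4), [p⁷q] (size 17), [p³q²] (size 17), [p⁹q³] (size 17).
Class equation: 1 + 4 + 4 + 4 + 4 + 17 + 17 + 17 = 68 = |G|. So G has 8 conjugacy classes.

Answer: 8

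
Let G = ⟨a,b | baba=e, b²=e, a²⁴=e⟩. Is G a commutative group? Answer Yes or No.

a·b = ab but b·a = a²³b, so a·b ≠ b·a and G is not abelian.

Answer: No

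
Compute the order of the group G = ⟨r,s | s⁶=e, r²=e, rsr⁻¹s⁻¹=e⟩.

Enumerate words in the generators, reducing via the relations: the distinct elements are
  {e, r, s, rs, s², s³, s⁴, s⁵, rs², rs³, rs⁴, rs⁵}.
No further products give new elements, so |G| = 12.

Answer: 12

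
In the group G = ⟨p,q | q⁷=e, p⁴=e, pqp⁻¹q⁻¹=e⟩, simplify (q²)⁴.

Compute successive powers of (q²), reducing at each step:
  (q²)²: (q²) · q² = q⁴
  (q²)³: (q⁴) · q² = q⁶
  (q²)⁴: (q⁶) · q² = q

Answer: q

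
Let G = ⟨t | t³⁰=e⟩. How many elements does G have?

G is generated by a single element, so G is cyclic. The relator gives t³⁰ = e and no smaller power is forced to be e, so the 30 powers {e, t, t², t³, t⁴, t⁵, t⁶, t⁷, t⁸, t⁹, t²², t²³, t²¹, t²⁰, t²⁴, t²⁵, t²⁶, t²⁷, t²⁸, t²⁹, t¹², t¹³, t¹¹, t¹⁰, t¹⁴, t¹⁵, t¹⁶, t¹⁷, t¹⁸, t¹⁹} are distinct. Hence |G| = 30.

Answer: 30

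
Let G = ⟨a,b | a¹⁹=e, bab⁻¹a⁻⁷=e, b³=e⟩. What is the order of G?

Enumerate words in the generators, reducing via the relations: the distinct elements are
  {a, b, e, ab, a², a³, a⁴, a⁵, a⁶, a⁷, a⁸, a⁹, b², ab², a²b, a³b, a¹², a¹³, a¹¹, a¹⁰, a¹⁴, a¹⁵, a¹⁶, a¹⁷, a¹⁸, a⁴b, a⁵b, a⁶b, a⁷b, a⁸b, a⁹b, a²b², a³b², a¹²b, a¹³b, a¹¹b, a¹⁰b, a¹⁴b, a¹⁵b, a¹⁶b, a¹⁷b, a¹⁸b, a⁴b², a⁵b², a⁶b², a⁷b², a⁸b², a⁹b², a¹²b², a¹³b², a¹¹b², a¹⁰b², a¹⁴b², a¹⁵b², a¹⁶b², a¹⁷b², a¹⁸b²}.
No further products give new elements, so |G| = 57.

Answer: 57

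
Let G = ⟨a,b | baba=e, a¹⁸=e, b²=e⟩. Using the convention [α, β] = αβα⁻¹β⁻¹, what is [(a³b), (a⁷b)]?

[(a³b), (a⁷b)] = (a³b)·(a⁷b)·(a³b)⁻¹·(a⁷b)⁻¹.
  (a³b) · (a⁷b) = a¹⁴
  (a¹⁴) · (a³b) = a¹⁷b
  (a¹⁷b) · (a⁷b) = a¹⁰

Answer: a¹⁰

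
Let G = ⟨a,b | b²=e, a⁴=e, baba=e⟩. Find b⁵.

Compute successive powers of b, reducing at each step:
  b²: b · b = e
  b³: e · b = b
  b⁴: b · b = e
  b⁵: e · b = b

Answer: b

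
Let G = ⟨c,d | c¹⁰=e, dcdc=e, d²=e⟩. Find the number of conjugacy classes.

The conjugacy classes (representative and size) are:
  [e] (size 1), [c] (size 2), [c²] (size 2), [c³] (size 2), [c⁴] (size 2), [c⁵] (size 1), [c²d] (size 5), [c³d] (size 5).
Class equation: 1 + 2 + 2 + 2 + 2 + 1 + 5 + 5 = 20 = |G|. So G has 8 conjugacy classes.

Answer: 8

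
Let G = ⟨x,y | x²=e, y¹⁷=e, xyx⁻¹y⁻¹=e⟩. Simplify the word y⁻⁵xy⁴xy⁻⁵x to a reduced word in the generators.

Multiply left to right, reducing at each step:
  (y¹²) · x = xy¹²
  (xy¹²) · y⁴ = xy¹⁶
  (xy¹⁶) · x = y¹⁶
  (y¹⁶) · y⁻⁵ = y¹¹
  (y¹¹) · x = xy¹¹

Answer: xy¹¹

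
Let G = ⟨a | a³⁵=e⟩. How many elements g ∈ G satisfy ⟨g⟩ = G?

G is cyclic of order 35. An element generates G iff its order is 35, and a cyclic group of order 35 has exactly φ(35) = 24 such elements.

Answer: 24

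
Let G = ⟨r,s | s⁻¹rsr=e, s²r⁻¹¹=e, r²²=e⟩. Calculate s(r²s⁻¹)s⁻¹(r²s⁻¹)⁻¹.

[s, (r²s⁻¹)] = s·(r²s⁻¹)·s⁻¹·(r²s⁻¹)⁻¹.
  s · (r²s⁻¹) = r²⁰
  (r²⁰) · (s⁻¹) = r⁹s
  (r⁹s) · (r²s) = r¹⁸

Answer: r¹⁸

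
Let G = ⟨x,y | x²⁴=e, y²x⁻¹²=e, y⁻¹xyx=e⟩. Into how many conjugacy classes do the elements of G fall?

The conjugacy classes (representative and size) are:
  [e] (size 1), [x] (size 2), [x²] (size 2), [x³] (size 2), [x⁴] (size 2), [x⁵] (size 2), [x¹⁸] (size 2), [x⁷] (size 2), [x¹⁶] (size 2), [x¹⁵] (size 2), [x¹⁴] (size 2), [x¹³] (size 2), [x¹²] (size 1), [x⁶y] (size 12), [x⁵y⁻¹] (size 12).
Class equation: 1 + 2 + 2 + 2 + 2 + 2 + 2 + 2 + 2 + 2 + 2 + 2 + 1 + 12 + 12 = 48 = |G|. So G has 15 conjugacy classes.

Answer: 15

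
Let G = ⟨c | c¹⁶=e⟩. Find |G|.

G is generated by a single element, so G is cyclic. The relator gives c¹⁶ = e and no smaller power is forced to be e, so the 16 powers {c, e, c², c³, c⁴, c⁵, c⁶, c⁷, c⁸, c⁹, c¹², c¹³, c¹¹, c¹⁰, c¹⁴, c¹⁵} are distinct. Hence |G| = 16.

Answer: 16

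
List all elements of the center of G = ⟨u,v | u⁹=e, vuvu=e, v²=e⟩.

An element z ∈ Z(G) iff z commutes with every generator.
For example e is central: e·u = u = u·e; e·v = v = v·e.
Whereas u ∉ Z(G) since u·v = uv ≠ u⁸v = v·u.
Checking each of the 18 elements this way gives Z(G) = {e}, of order 1.

Answer: {e}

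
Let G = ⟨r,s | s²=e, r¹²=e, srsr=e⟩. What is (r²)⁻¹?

The order of (r²) is 6 (smallest k with (r²)ᵏ = e), so (r²)⁻¹ = (r²)⁵ = r¹⁰.
Check: (r²) · (r¹⁰) → (r²) · r¹⁰ = e, giving e as required.

Answer: r¹⁰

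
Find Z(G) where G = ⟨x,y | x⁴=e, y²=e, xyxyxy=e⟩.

An element z ∈ Z(G) iff z commutes with every generator.
For example e is central: e·x = x = x·e; e·y = y = y·e.
Whereas x ∉ Z(G) since x·y = xy ≠ yx = y·x.
Checking each of the 24 elements this way gives Z(G) = {e}, of order 1.

Answer: {e}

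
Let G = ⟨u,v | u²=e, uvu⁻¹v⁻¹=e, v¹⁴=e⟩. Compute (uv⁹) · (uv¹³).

Compute (uv⁹) · (uv¹³) by multiplying left to right and reducing via the relations at each step:
  (uv⁹) · u = v⁹
  (v⁹) · v¹³ = v⁸

Answer: v⁸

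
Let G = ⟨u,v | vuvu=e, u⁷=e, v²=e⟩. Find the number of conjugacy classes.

The conjugacy classes (representative and size) are:
  [e] (size 1), [u⁶] (size 2), [u⁵] (size 2), [u⁴] (size 2), [uv] (size 7).
Class equation: 1 + 2 + 2 + 2 + 7 = 14 = |G|. So G has 5 conjugacy classes.

Answer: 5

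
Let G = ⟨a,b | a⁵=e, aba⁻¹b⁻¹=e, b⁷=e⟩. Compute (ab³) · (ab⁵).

Compute (ab³) · (ab⁵) by multiplying left to right and reducing via the relations at each step:
  (ab³) · a = a²b³
  (a²b³) · b⁵ = a²b

Answer: a²b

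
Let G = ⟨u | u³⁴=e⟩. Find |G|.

G is generated by a single element, so G is cyclic. The relator gives u³⁴ = e and no smaller power is forced to be e, so the 34 powers {e, u, u², u³, u⁴, u⁵, u⁶, u⁷, u⁸, u⁹, u²², u²³, u²¹, u²⁰, u²⁴, u²⁵, u²⁶, u²⁷, u²⁸, u²⁹, u³², u³³, u³¹, u³⁰, u¹², u¹³, u¹¹, u¹⁰, u¹⁴, u¹⁵, u¹⁶, u¹⁷, u¹⁸, u¹⁹} are distinct. Hence |G| = 34.

Answer: 34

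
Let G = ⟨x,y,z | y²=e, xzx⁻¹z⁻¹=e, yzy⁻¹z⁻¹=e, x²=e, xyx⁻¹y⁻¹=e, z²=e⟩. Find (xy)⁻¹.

The order of (xy) is 2 (smallest k with (xy)ᵏ = e), so (xy)⁻¹ = (xy)¹ = xy.
Check: (xy) · (xy) → (xy) · x = y;   y · y = e, giving e as required.

Answer: xy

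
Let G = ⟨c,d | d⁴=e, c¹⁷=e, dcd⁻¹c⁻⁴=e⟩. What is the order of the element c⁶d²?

Compute successive powers until reaching e:
  (c⁶d²)¹ = c⁶d², (c⁶d²)² = e.
The smallest positive k with (c⁶d²)ᵏ = e is 2.

Answer: 2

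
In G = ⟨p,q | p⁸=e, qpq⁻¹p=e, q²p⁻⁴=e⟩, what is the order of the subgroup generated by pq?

|⟨pq⟩| equals the order of pq. Compute successive powers until reaching e:
  (pq)¹ = pq, (pq)² = p⁴, (pq)³ = pq⁻¹, (pq)⁴ = e.
The smallest positive k with (pq)ᵏ = e is 4, so |⟨pq⟩| = 4.

Answer: 4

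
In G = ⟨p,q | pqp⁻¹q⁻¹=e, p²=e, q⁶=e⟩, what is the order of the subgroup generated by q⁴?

|⟨q⁴⟩| equals the order of q⁴. Compute successive powers until reaching e:
  (q⁴)¹ = q⁴, (q⁴)² = q², (q⁴)³ = e.
The smallest positive k with (q⁴)ᵏ = e is 3, so |⟨q⁴⟩| = 3.

Answer: 3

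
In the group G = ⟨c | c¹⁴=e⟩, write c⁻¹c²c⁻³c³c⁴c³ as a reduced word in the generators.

Multiply left to right, reducing at each step:
  (c¹³) · c² = c
  c · c⁻³ = c¹²
  (c¹²) · c³ = c
  c · c⁴ = c⁵
  (c⁵) · c³ = c⁸

Answer: c⁸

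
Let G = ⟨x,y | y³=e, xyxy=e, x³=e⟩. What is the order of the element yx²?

Compute successive powers until reaching e:
  (yx²)¹ = yx², (yx²)² = xy², (yx²)³ = e.
The smallest positive k with (yx²)ᵏ = e is 3.

Answer: 3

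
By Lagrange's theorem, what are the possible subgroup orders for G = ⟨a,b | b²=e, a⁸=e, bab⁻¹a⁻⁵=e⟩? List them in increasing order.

|G| = 16 = 2⁴. By Lagrange's theorem the order of any subgroup divides 16; the divisors of 16 are 1, 2, 4, 8, 16.

Answer: 1, 2, 4, 8, 16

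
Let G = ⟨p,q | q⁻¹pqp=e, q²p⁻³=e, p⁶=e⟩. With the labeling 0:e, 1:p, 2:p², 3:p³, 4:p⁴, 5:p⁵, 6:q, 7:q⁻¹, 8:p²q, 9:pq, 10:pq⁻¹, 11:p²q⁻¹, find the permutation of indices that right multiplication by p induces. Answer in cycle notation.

(0 1 2 3 4 5)(6 11 10 7 8 9)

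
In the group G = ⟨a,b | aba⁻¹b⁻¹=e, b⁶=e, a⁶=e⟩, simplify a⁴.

Compute successive powers of a, reducing at each step:
  a²: a · a = a²
  a³: (a²) · a = a³
  a⁴: (a³) · a = a⁴

Answer: a⁴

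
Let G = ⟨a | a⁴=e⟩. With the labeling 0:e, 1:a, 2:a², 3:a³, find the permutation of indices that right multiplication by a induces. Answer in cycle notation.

(0 1 2 3)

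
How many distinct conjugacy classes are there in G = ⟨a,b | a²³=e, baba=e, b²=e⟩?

The conjugacy classes (representative and size) are:
  [e] (size 1), [a] (size 2), [a²¹] (size 2), [a²⁰] (size 2), [a⁴] (size 2), [a¹⁸] (size 2), [a⁶] (size 2), [a¹⁶] (size 2), [a⁸] (size 2), [a⁹] (size 2), [a¹⁰] (size 2), [a¹²] (size 2), [a¹⁸b] (size 23).
Class equation: 1 + 2 + 2 + 2 + 2 + 2 + 2 + 2 + 2 + 2 + 2 + 2 + 23 = 46 = |G|. So G has 13 conjugacy classes.

Answer: 13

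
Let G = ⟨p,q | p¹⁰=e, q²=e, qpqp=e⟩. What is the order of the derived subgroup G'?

G' = [G, G] is generated by all commutators. The generator-pair commutators are: [p, q] = p².
The subgroup they normally generate is {e, p², p⁴, p⁶, p⁸}, of order 5.
Check: |G/G'| = 20/5 = 4 is the order of the abelianisation.

Answer: 5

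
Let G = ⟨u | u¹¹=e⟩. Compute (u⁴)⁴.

Compute successive powers of (u⁴), reducing at each step:
  (u⁴)²: (u⁴) · u⁴ = u⁸
  (u⁴)³: (u⁸) · u⁴ = u
  (u⁴)⁴: u · u⁴ = u⁵

Answer: u⁵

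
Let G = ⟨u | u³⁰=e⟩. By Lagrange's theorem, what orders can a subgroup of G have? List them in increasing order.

|G| = 30 = 2 · 3 · 5. By Lagrange's theorem the order of any subgroup divides 30; the divisors of 30 are 1, 2, 3, 5, 6, 10, 15, 30.

Answer: 1, 2, 3, 5, 6, 10, 15, 30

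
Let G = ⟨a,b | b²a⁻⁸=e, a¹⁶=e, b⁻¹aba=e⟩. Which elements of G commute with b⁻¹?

⟨b⁻¹⟩ ⊆ C_G(b⁻¹) since powers of b⁻¹ commute with b⁻¹; so |C_G(b⁻¹)| ≥ |⟨b⁻¹⟩| = 4.
By orbit–stabilizer, |C_G(b⁻¹)| = |G| / |conj. class of b⁻¹| = 32 / 8 = 4.
The 4 elements commuting with b⁻¹ are {e, a⁸, b, b⁻¹}.

Answer: {e, a⁸, b, b⁻¹}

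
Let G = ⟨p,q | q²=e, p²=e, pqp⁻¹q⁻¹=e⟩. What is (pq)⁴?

Compute successive powers of (pq), reducing at each step:
  (pq)²: (pq) · p = q;   q · q = e
  (pq)³: e · p = p;   p · q = pq
  (pq)⁴: (pq) · p = q;   q · q = e

Answer: e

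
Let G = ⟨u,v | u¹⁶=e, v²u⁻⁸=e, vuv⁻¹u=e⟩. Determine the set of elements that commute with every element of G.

An element z ∈ Z(G) iff z commutes with every generator.
For example u⁸ is central: (u⁸)·u = u⁹ = u·(u⁸); (u⁸)·v = v⁻¹ = v·(u⁸).
Whereas u ∉ Z(G) since u·v = uv ≠ u⁷v⁻¹ = v·u.
Checking each of the 32 elements this way gives Z(G) = {e, u⁸}, of order 2.

Answer: {e, u⁸}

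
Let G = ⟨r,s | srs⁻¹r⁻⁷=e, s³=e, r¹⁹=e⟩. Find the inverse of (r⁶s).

The order of (r⁶s) is 3 (smallest k with (r⁶s)ᵏ = e), so (r⁶s)⁻¹ = (r⁶s)² = r¹⁰s².
Check: (r⁶s) · (r¹⁰s²) → (r⁶s) · r¹⁰ = s;   s · s² = e, giving e as required.

Answer: r¹⁰s²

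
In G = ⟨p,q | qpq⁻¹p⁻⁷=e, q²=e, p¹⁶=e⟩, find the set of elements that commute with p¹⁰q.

⟨p¹⁰q⟩ ⊆ C_G(p¹⁰q) since powers of p¹⁰q commute with p¹⁰q; so |C_G(p¹⁰q)| ≥ |⟨p¹⁰q⟩| = 2.
By orbit–stabilizer, |C_G(p¹⁰q)| = |G| / |conj. class of p¹⁰q| = 32 / 8 = 4.
The 4 elements commuting with p¹⁰q are {e, p⁸, p²q, p¹⁰q}.

Answer: {e, p⁸, p²q, p¹⁰q}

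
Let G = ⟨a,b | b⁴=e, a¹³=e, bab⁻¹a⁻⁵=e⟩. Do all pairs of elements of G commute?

a·b = ab but b·a = a⁵b, so a·b ≠ b·a and G is not abelian.

Answer: No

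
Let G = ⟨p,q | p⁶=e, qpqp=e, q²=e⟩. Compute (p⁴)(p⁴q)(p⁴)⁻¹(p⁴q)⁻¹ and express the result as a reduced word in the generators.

[(p⁴), (p⁴q)] = (p⁴)·(p⁴q)·(p⁴)⁻¹·(p⁴q)⁻¹.
  (p⁴) · (p⁴q) = p²q
  (p²q) · (p²) = q
  q · (p⁴q) = p²

Answer: p²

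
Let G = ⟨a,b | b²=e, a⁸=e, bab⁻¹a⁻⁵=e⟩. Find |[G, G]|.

G' = [G, G] is generated by all commutators. The generator-pair commutators are: [a, b] = a⁴.
The subgroup they normally generate is {e, a⁴}, of order 2.
Check: |G/G'| = 16/2 = 8 is the order of the abelianisation.

Answer: 2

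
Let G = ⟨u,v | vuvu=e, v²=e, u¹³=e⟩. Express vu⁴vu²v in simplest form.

Multiply left to right, reducing at each step:
  v · u⁴ = u⁹v
  (u⁹v) · v = u⁹
  (u⁹) · u² = u¹¹
  (u¹¹) · v = u¹¹v

Answer: u¹¹v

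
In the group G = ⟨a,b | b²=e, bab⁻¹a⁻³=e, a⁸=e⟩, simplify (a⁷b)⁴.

Compute successive powers of (a⁷b), reducing at each step:
  (a⁷b)²: (a⁷b) · a⁷ = a⁴b;   (a⁴b) · b = a⁴
  (a⁷b)³: (a⁴) · a⁷ = a³;   (a³) · b = a³b
  (a⁷b)⁴: (a³b) · a⁷ = b;   b · b = e

Answer: e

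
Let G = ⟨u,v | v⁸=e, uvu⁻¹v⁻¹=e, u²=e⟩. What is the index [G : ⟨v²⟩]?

First find ord(v²) by computing successive powers:
  (v²)¹ = v², (v²)² = v⁴, (v²)³ = v⁶, (v²)⁴ = e.
So |⟨v²⟩| = ord(v²) = 4. With |G| = 16, by Lagrange [G : ⟨v²⟩] = 16/4 = 4.

Answer: 4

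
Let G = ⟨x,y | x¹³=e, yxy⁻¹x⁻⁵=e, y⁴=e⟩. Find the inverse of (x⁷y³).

The order of (x⁷y³) is 4 (smallest k with (x⁷y³)ᵏ = e), so (x⁷y³)⁻¹ = (x⁷y³)³ = x⁴y.
Check: (x⁷y³) · (x⁴y) → (x⁷y³) · x⁴ = y³;   (y³) · y = e, giving e as required.

Answer: x⁴y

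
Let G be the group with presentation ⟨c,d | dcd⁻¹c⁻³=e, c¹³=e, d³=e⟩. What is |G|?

Enumerate words in the generators, reducing via the relations: the distinct elements are
  {c, d, e, cd, c², c³, c⁴, c⁵, c⁶, c⁷, c⁸, c⁹, d², cd², c²d, c³d, c¹², c¹¹, c¹⁰, c⁴d, c⁵d, c⁶d, c⁷d, c⁸d, c⁹d, c²d², c³d², c¹²d, c¹¹d, c¹⁰d, c⁴d², c⁵d², c⁶d², c⁷d², c⁸d², c⁹d², c¹²d², c¹¹d², c¹⁰d²}.
No further products give new elements, so |G| = 39.

Answer: 39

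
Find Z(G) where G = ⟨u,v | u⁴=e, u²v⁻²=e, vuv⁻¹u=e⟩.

An element z ∈ Z(G) iff z commutes with every generator.
For example u² is central: (u²)·u = u³ = u·(u²); (u²)·v = v⁻¹ = v·(u²).
Whereas u ∉ Z(G) since u·v = uv ≠ uv⁻¹ = v·u.
Checking each of the 8 elements this way gives Z(G) = {e, u²}, of order 2.

Answer: {e, u²}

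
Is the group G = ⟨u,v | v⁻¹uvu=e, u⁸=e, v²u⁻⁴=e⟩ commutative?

u·v = uv but v·u = u³v⁻¹, so u·v ≠ v·u and G is not abelian.

Answer: No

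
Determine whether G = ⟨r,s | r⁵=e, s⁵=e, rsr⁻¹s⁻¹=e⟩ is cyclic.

|G| = 25, but the maximum element order in G is 5 < 25. No single element generates all of G, so G is not cyclic.

Answer: No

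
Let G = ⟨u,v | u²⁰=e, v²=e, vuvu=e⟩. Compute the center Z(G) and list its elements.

An element z ∈ Z(G) iff z commutes with every generator.
For example u¹⁰ is central: (u¹⁰)·u = u¹¹ = u·(u¹⁰); (u¹⁰)·v = u¹⁰v = v·(u¹⁰).
Whereas u ∉ Z(G) since u·v = uv ≠ u¹⁹v = v·u.
Checking each of the 40 elements this way gives Z(G) = {e, u¹⁰}, of order 2.

Answer: {e, u¹⁰}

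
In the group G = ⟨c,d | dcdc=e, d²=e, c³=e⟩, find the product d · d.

Compute d · d by multiplying left to right and reducing via the relations at each step:
  d · d = e

Answer: e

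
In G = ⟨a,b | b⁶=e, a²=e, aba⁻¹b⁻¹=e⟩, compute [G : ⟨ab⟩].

First find ord(ab) by computing successive powers:
  (ab)¹ = ab, (ab)² = b², (ab)³ = ab³, (ab)⁴ = b⁴, (ab)⁵ = ab⁵, (ab)⁶ = e.
So |⟨ab⟩| = ord(ab) = 6. With |G| = 12, by Lagrange [G : ⟨ab⟩] = 12/6 = 2.

Answer: 2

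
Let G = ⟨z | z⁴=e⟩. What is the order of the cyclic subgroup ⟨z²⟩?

|⟨z²⟩| equals the order of z². Compute successive powers until reaching e:
  (z²)¹ = z², (z²)² = e.
The smallest positive k with (z²)ᵏ = e is 2, so |⟨z²⟩| = 2.

Answer: 2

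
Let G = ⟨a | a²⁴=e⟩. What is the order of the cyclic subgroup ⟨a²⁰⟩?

|⟨a²⁰⟩| equals the order of a²⁰. Compute successive powers until reaching e:
  (a²⁰)¹ = a²⁰, (a²⁰)² = a¹⁶, (a²⁰)³ = a¹², (a²⁰)⁴ = a⁸, (a²⁰)⁵ = a⁴, (a²⁰)⁶ = e.
The smallest positive k with (a²⁰)ᵏ = e is 6, so |⟨a²⁰⟩| = 6.

Answer: 6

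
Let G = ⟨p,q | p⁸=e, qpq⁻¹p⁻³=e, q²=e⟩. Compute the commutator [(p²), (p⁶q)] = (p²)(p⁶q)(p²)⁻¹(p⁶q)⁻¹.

[(p²), (p⁶q)] = (p²)·(p⁶q)·(p²)⁻¹·(p⁶q)⁻¹.
  (p²) · (p⁶q) = q
  q · (p⁶) = p²q
  (p²q) · (p⁶q) = p⁴

Answer: p⁴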